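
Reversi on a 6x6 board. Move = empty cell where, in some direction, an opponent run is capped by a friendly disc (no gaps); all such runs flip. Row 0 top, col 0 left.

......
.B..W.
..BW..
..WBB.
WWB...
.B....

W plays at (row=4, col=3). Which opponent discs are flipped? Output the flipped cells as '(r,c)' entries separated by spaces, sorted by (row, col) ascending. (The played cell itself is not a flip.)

Answer: (3,3) (4,2)

Derivation:
Dir NW: first cell 'W' (not opp) -> no flip
Dir N: opp run (3,3) capped by W -> flip
Dir NE: opp run (3,4), next='.' -> no flip
Dir W: opp run (4,2) capped by W -> flip
Dir E: first cell '.' (not opp) -> no flip
Dir SW: first cell '.' (not opp) -> no flip
Dir S: first cell '.' (not opp) -> no flip
Dir SE: first cell '.' (not opp) -> no flip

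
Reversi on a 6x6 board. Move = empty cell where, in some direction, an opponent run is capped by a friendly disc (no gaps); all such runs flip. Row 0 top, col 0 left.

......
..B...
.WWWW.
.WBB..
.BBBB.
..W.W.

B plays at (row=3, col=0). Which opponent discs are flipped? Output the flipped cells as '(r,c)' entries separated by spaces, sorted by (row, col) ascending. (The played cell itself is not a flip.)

Answer: (2,1) (3,1)

Derivation:
Dir NW: edge -> no flip
Dir N: first cell '.' (not opp) -> no flip
Dir NE: opp run (2,1) capped by B -> flip
Dir W: edge -> no flip
Dir E: opp run (3,1) capped by B -> flip
Dir SW: edge -> no flip
Dir S: first cell '.' (not opp) -> no flip
Dir SE: first cell 'B' (not opp) -> no flip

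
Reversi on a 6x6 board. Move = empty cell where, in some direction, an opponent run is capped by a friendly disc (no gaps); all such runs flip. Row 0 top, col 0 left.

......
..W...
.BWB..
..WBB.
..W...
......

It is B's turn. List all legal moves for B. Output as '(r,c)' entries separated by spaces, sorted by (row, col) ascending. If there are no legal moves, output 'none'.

(0,1): flips 1 -> legal
(0,2): no bracket -> illegal
(0,3): flips 1 -> legal
(1,1): flips 1 -> legal
(1,3): no bracket -> illegal
(3,1): flips 1 -> legal
(4,1): flips 1 -> legal
(4,3): flips 1 -> legal
(5,1): flips 1 -> legal
(5,2): no bracket -> illegal
(5,3): no bracket -> illegal

Answer: (0,1) (0,3) (1,1) (3,1) (4,1) (4,3) (5,1)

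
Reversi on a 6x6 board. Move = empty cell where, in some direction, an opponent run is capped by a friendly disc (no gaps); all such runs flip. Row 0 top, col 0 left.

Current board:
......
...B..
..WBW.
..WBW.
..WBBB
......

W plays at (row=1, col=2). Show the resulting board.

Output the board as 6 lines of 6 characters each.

Answer: ......
..WB..
..WWW.
..WBW.
..WBBB
......

Derivation:
Place W at (1,2); scan 8 dirs for brackets.
Dir NW: first cell '.' (not opp) -> no flip
Dir N: first cell '.' (not opp) -> no flip
Dir NE: first cell '.' (not opp) -> no flip
Dir W: first cell '.' (not opp) -> no flip
Dir E: opp run (1,3), next='.' -> no flip
Dir SW: first cell '.' (not opp) -> no flip
Dir S: first cell 'W' (not opp) -> no flip
Dir SE: opp run (2,3) capped by W -> flip
All flips: (2,3)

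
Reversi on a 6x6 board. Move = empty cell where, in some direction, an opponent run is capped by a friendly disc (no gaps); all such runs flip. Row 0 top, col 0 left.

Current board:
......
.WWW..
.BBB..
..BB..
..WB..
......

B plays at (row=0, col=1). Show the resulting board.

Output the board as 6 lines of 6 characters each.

Answer: .B....
.BBW..
.BBB..
..BB..
..WB..
......

Derivation:
Place B at (0,1); scan 8 dirs for brackets.
Dir NW: edge -> no flip
Dir N: edge -> no flip
Dir NE: edge -> no flip
Dir W: first cell '.' (not opp) -> no flip
Dir E: first cell '.' (not opp) -> no flip
Dir SW: first cell '.' (not opp) -> no flip
Dir S: opp run (1,1) capped by B -> flip
Dir SE: opp run (1,2) capped by B -> flip
All flips: (1,1) (1,2)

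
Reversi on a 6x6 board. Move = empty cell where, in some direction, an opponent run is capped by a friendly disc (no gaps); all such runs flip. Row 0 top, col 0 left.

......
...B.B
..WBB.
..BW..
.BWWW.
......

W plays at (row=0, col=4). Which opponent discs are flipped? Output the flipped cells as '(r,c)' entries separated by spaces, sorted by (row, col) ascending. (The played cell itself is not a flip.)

Answer: (1,3)

Derivation:
Dir NW: edge -> no flip
Dir N: edge -> no flip
Dir NE: edge -> no flip
Dir W: first cell '.' (not opp) -> no flip
Dir E: first cell '.' (not opp) -> no flip
Dir SW: opp run (1,3) capped by W -> flip
Dir S: first cell '.' (not opp) -> no flip
Dir SE: opp run (1,5), next=edge -> no flip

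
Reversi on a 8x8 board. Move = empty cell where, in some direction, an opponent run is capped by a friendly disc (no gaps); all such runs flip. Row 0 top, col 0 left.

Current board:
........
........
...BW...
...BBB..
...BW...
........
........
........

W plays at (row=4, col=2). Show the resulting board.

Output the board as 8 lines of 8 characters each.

Place W at (4,2); scan 8 dirs for brackets.
Dir NW: first cell '.' (not opp) -> no flip
Dir N: first cell '.' (not opp) -> no flip
Dir NE: opp run (3,3) capped by W -> flip
Dir W: first cell '.' (not opp) -> no flip
Dir E: opp run (4,3) capped by W -> flip
Dir SW: first cell '.' (not opp) -> no flip
Dir S: first cell '.' (not opp) -> no flip
Dir SE: first cell '.' (not opp) -> no flip
All flips: (3,3) (4,3)

Answer: ........
........
...BW...
...WBB..
..WWW...
........
........
........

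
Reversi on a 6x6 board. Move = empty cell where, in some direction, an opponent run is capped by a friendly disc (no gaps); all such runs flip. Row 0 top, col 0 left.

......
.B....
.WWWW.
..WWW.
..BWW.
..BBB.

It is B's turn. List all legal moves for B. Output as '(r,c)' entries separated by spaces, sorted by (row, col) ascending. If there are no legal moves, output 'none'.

Answer: (1,0) (1,2) (1,3) (1,4) (1,5) (2,5) (3,1) (3,5) (4,5) (5,5)

Derivation:
(1,0): flips 3 -> legal
(1,2): flips 2 -> legal
(1,3): flips 3 -> legal
(1,4): flips 3 -> legal
(1,5): flips 2 -> legal
(2,0): no bracket -> illegal
(2,5): flips 2 -> legal
(3,0): no bracket -> illegal
(3,1): flips 1 -> legal
(3,5): flips 1 -> legal
(4,1): no bracket -> illegal
(4,5): flips 2 -> legal
(5,5): flips 3 -> legal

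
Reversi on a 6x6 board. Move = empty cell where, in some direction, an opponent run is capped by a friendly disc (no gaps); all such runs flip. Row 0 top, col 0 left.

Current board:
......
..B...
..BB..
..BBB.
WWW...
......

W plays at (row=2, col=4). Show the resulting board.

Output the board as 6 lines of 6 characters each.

Place W at (2,4); scan 8 dirs for brackets.
Dir NW: first cell '.' (not opp) -> no flip
Dir N: first cell '.' (not opp) -> no flip
Dir NE: first cell '.' (not opp) -> no flip
Dir W: opp run (2,3) (2,2), next='.' -> no flip
Dir E: first cell '.' (not opp) -> no flip
Dir SW: opp run (3,3) capped by W -> flip
Dir S: opp run (3,4), next='.' -> no flip
Dir SE: first cell '.' (not opp) -> no flip
All flips: (3,3)

Answer: ......
..B...
..BBW.
..BWB.
WWW...
......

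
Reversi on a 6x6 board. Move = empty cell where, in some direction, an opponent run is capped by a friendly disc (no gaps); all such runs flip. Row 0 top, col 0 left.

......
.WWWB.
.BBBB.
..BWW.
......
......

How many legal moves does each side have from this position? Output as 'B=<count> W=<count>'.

Answer: B=11 W=6

Derivation:
-- B to move --
(0,0): flips 1 -> legal
(0,1): flips 2 -> legal
(0,2): flips 2 -> legal
(0,3): flips 2 -> legal
(0,4): flips 1 -> legal
(1,0): flips 3 -> legal
(2,0): no bracket -> illegal
(2,5): no bracket -> illegal
(3,5): flips 2 -> legal
(4,2): flips 1 -> legal
(4,3): flips 1 -> legal
(4,4): flips 2 -> legal
(4,5): flips 1 -> legal
B mobility = 11
-- W to move --
(0,3): no bracket -> illegal
(0,4): flips 2 -> legal
(0,5): no bracket -> illegal
(1,0): no bracket -> illegal
(1,5): flips 2 -> legal
(2,0): no bracket -> illegal
(2,5): no bracket -> illegal
(3,0): flips 1 -> legal
(3,1): flips 3 -> legal
(3,5): flips 1 -> legal
(4,1): no bracket -> illegal
(4,2): flips 2 -> legal
(4,3): no bracket -> illegal
W mobility = 6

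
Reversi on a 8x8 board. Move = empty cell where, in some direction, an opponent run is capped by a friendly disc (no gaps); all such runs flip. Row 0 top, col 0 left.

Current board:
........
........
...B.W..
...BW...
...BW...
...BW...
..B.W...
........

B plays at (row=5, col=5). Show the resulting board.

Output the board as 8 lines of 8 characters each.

Place B at (5,5); scan 8 dirs for brackets.
Dir NW: opp run (4,4) capped by B -> flip
Dir N: first cell '.' (not opp) -> no flip
Dir NE: first cell '.' (not opp) -> no flip
Dir W: opp run (5,4) capped by B -> flip
Dir E: first cell '.' (not opp) -> no flip
Dir SW: opp run (6,4), next='.' -> no flip
Dir S: first cell '.' (not opp) -> no flip
Dir SE: first cell '.' (not opp) -> no flip
All flips: (4,4) (5,4)

Answer: ........
........
...B.W..
...BW...
...BB...
...BBB..
..B.W...
........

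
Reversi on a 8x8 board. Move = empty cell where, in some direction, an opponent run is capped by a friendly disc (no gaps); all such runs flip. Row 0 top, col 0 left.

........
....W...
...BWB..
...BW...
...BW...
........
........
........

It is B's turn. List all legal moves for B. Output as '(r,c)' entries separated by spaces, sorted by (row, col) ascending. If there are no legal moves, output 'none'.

Answer: (0,3) (0,5) (1,5) (3,5) (4,5) (5,5)

Derivation:
(0,3): flips 1 -> legal
(0,4): no bracket -> illegal
(0,5): flips 1 -> legal
(1,3): no bracket -> illegal
(1,5): flips 1 -> legal
(3,5): flips 1 -> legal
(4,5): flips 2 -> legal
(5,3): no bracket -> illegal
(5,4): no bracket -> illegal
(5,5): flips 1 -> legal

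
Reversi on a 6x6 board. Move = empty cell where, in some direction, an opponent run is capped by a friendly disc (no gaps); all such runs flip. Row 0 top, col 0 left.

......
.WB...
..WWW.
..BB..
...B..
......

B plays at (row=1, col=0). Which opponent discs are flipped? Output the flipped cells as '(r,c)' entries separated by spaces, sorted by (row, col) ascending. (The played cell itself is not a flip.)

Answer: (1,1)

Derivation:
Dir NW: edge -> no flip
Dir N: first cell '.' (not opp) -> no flip
Dir NE: first cell '.' (not opp) -> no flip
Dir W: edge -> no flip
Dir E: opp run (1,1) capped by B -> flip
Dir SW: edge -> no flip
Dir S: first cell '.' (not opp) -> no flip
Dir SE: first cell '.' (not opp) -> no flip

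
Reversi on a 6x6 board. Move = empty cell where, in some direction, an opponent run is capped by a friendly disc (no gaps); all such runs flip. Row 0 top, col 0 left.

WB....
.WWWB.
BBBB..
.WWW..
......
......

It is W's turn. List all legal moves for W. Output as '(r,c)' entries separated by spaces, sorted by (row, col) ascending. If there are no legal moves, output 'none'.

Answer: (0,2) (0,5) (1,0) (1,5) (3,0) (3,4)

Derivation:
(0,2): flips 1 -> legal
(0,3): no bracket -> illegal
(0,4): no bracket -> illegal
(0,5): flips 2 -> legal
(1,0): flips 1 -> legal
(1,5): flips 1 -> legal
(2,4): no bracket -> illegal
(2,5): no bracket -> illegal
(3,0): flips 1 -> legal
(3,4): flips 1 -> legal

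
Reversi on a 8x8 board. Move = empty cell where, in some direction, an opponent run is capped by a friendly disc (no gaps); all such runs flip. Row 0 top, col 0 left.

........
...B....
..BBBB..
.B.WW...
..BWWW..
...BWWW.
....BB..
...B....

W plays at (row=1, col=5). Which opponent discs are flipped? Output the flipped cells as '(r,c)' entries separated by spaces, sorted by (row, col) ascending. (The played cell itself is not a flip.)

Answer: (2,4)

Derivation:
Dir NW: first cell '.' (not opp) -> no flip
Dir N: first cell '.' (not opp) -> no flip
Dir NE: first cell '.' (not opp) -> no flip
Dir W: first cell '.' (not opp) -> no flip
Dir E: first cell '.' (not opp) -> no flip
Dir SW: opp run (2,4) capped by W -> flip
Dir S: opp run (2,5), next='.' -> no flip
Dir SE: first cell '.' (not opp) -> no flip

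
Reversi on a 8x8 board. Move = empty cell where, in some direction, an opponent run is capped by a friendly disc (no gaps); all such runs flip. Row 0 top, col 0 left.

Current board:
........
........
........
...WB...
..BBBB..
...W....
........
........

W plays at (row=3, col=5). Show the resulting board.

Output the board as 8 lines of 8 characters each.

Answer: ........
........
........
...WWW..
..BBWB..
...W....
........
........

Derivation:
Place W at (3,5); scan 8 dirs for brackets.
Dir NW: first cell '.' (not opp) -> no flip
Dir N: first cell '.' (not opp) -> no flip
Dir NE: first cell '.' (not opp) -> no flip
Dir W: opp run (3,4) capped by W -> flip
Dir E: first cell '.' (not opp) -> no flip
Dir SW: opp run (4,4) capped by W -> flip
Dir S: opp run (4,5), next='.' -> no flip
Dir SE: first cell '.' (not opp) -> no flip
All flips: (3,4) (4,4)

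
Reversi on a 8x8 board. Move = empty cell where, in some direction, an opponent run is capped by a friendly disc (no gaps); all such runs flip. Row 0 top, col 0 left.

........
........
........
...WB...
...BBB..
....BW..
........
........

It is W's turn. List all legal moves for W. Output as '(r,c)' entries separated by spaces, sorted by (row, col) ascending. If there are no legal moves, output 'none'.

Answer: (3,5) (5,3)

Derivation:
(2,3): no bracket -> illegal
(2,4): no bracket -> illegal
(2,5): no bracket -> illegal
(3,2): no bracket -> illegal
(3,5): flips 2 -> legal
(3,6): no bracket -> illegal
(4,2): no bracket -> illegal
(4,6): no bracket -> illegal
(5,2): no bracket -> illegal
(5,3): flips 2 -> legal
(5,6): no bracket -> illegal
(6,3): no bracket -> illegal
(6,4): no bracket -> illegal
(6,5): no bracket -> illegal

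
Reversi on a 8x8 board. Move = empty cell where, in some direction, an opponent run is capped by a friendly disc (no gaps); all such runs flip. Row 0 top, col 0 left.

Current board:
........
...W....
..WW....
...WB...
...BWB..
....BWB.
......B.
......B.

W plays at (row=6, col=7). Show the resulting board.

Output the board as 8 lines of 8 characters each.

Answer: ........
...W....
..WW....
...WW...
...BWW..
....BWW.
......BW
......B.

Derivation:
Place W at (6,7); scan 8 dirs for brackets.
Dir NW: opp run (5,6) (4,5) (3,4) capped by W -> flip
Dir N: first cell '.' (not opp) -> no flip
Dir NE: edge -> no flip
Dir W: opp run (6,6), next='.' -> no flip
Dir E: edge -> no flip
Dir SW: opp run (7,6), next=edge -> no flip
Dir S: first cell '.' (not opp) -> no flip
Dir SE: edge -> no flip
All flips: (3,4) (4,5) (5,6)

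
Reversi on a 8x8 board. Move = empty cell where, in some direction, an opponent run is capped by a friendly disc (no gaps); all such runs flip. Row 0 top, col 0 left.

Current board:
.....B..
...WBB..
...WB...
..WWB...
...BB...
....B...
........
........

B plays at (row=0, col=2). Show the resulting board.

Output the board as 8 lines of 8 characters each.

Answer: ..B..B..
...BBB..
...WB...
..WWB...
...BB...
....B...
........
........

Derivation:
Place B at (0,2); scan 8 dirs for brackets.
Dir NW: edge -> no flip
Dir N: edge -> no flip
Dir NE: edge -> no flip
Dir W: first cell '.' (not opp) -> no flip
Dir E: first cell '.' (not opp) -> no flip
Dir SW: first cell '.' (not opp) -> no flip
Dir S: first cell '.' (not opp) -> no flip
Dir SE: opp run (1,3) capped by B -> flip
All flips: (1,3)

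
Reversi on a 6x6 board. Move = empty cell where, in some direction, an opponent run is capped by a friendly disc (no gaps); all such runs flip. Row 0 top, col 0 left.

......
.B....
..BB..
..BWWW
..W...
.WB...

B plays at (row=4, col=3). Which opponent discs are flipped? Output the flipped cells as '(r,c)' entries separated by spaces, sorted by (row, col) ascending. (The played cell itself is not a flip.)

Dir NW: first cell 'B' (not opp) -> no flip
Dir N: opp run (3,3) capped by B -> flip
Dir NE: opp run (3,4), next='.' -> no flip
Dir W: opp run (4,2), next='.' -> no flip
Dir E: first cell '.' (not opp) -> no flip
Dir SW: first cell 'B' (not opp) -> no flip
Dir S: first cell '.' (not opp) -> no flip
Dir SE: first cell '.' (not opp) -> no flip

Answer: (3,3)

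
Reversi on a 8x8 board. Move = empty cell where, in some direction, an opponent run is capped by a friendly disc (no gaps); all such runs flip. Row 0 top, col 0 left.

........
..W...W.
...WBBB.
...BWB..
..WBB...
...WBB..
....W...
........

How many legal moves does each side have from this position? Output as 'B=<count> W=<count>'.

-- B to move --
(0,1): no bracket -> illegal
(0,2): no bracket -> illegal
(0,3): no bracket -> illegal
(0,5): no bracket -> illegal
(0,6): flips 1 -> legal
(0,7): flips 1 -> legal
(1,1): no bracket -> illegal
(1,3): flips 1 -> legal
(1,4): no bracket -> illegal
(1,5): no bracket -> illegal
(1,7): no bracket -> illegal
(2,1): no bracket -> illegal
(2,2): flips 1 -> legal
(2,7): no bracket -> illegal
(3,1): no bracket -> illegal
(3,2): no bracket -> illegal
(4,1): flips 1 -> legal
(4,5): no bracket -> illegal
(5,1): flips 1 -> legal
(5,2): flips 1 -> legal
(6,2): flips 1 -> legal
(6,3): flips 1 -> legal
(6,5): no bracket -> illegal
(7,3): flips 1 -> legal
(7,4): flips 1 -> legal
(7,5): no bracket -> illegal
B mobility = 11
-- W to move --
(1,3): no bracket -> illegal
(1,4): flips 1 -> legal
(1,5): flips 2 -> legal
(1,7): flips 3 -> legal
(2,2): no bracket -> illegal
(2,7): flips 3 -> legal
(3,2): flips 1 -> legal
(3,6): flips 2 -> legal
(3,7): no bracket -> illegal
(4,5): flips 2 -> legal
(4,6): flips 1 -> legal
(5,2): flips 1 -> legal
(5,6): flips 2 -> legal
(6,3): no bracket -> illegal
(6,5): no bracket -> illegal
(6,6): no bracket -> illegal
W mobility = 10

Answer: B=11 W=10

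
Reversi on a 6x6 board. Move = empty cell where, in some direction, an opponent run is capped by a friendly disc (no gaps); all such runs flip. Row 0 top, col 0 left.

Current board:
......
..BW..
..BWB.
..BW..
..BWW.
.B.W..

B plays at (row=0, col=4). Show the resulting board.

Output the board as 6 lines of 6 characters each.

Place B at (0,4); scan 8 dirs for brackets.
Dir NW: edge -> no flip
Dir N: edge -> no flip
Dir NE: edge -> no flip
Dir W: first cell '.' (not opp) -> no flip
Dir E: first cell '.' (not opp) -> no flip
Dir SW: opp run (1,3) capped by B -> flip
Dir S: first cell '.' (not opp) -> no flip
Dir SE: first cell '.' (not opp) -> no flip
All flips: (1,3)

Answer: ....B.
..BB..
..BWB.
..BW..
..BWW.
.B.W..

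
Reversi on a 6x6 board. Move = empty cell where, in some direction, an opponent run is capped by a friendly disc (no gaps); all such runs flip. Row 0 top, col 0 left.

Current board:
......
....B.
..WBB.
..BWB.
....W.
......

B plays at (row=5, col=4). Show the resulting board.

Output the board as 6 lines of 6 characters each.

Place B at (5,4); scan 8 dirs for brackets.
Dir NW: first cell '.' (not opp) -> no flip
Dir N: opp run (4,4) capped by B -> flip
Dir NE: first cell '.' (not opp) -> no flip
Dir W: first cell '.' (not opp) -> no flip
Dir E: first cell '.' (not opp) -> no flip
Dir SW: edge -> no flip
Dir S: edge -> no flip
Dir SE: edge -> no flip
All flips: (4,4)

Answer: ......
....B.
..WBB.
..BWB.
....B.
....B.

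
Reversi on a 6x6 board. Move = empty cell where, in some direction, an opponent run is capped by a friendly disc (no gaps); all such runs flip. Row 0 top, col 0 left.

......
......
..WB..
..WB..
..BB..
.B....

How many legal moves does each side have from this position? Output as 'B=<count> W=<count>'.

-- B to move --
(1,1): flips 1 -> legal
(1,2): flips 2 -> legal
(1,3): no bracket -> illegal
(2,1): flips 2 -> legal
(3,1): flips 1 -> legal
(4,1): flips 1 -> legal
B mobility = 5
-- W to move --
(1,2): no bracket -> illegal
(1,3): no bracket -> illegal
(1,4): flips 1 -> legal
(2,4): flips 1 -> legal
(3,1): no bracket -> illegal
(3,4): flips 1 -> legal
(4,0): no bracket -> illegal
(4,1): no bracket -> illegal
(4,4): flips 1 -> legal
(5,0): no bracket -> illegal
(5,2): flips 1 -> legal
(5,3): no bracket -> illegal
(5,4): flips 1 -> legal
W mobility = 6

Answer: B=5 W=6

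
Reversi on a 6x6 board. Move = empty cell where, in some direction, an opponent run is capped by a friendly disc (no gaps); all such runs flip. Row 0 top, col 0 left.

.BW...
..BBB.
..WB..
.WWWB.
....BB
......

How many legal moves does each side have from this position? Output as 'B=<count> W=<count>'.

Answer: B=8 W=7

Derivation:
-- B to move --
(0,3): flips 1 -> legal
(1,1): flips 2 -> legal
(2,0): no bracket -> illegal
(2,1): flips 1 -> legal
(2,4): no bracket -> illegal
(3,0): flips 3 -> legal
(4,0): flips 2 -> legal
(4,1): flips 1 -> legal
(4,2): flips 2 -> legal
(4,3): flips 1 -> legal
B mobility = 8
-- W to move --
(0,0): flips 1 -> legal
(0,3): flips 2 -> legal
(0,4): flips 1 -> legal
(0,5): flips 2 -> legal
(1,0): no bracket -> illegal
(1,1): no bracket -> illegal
(1,5): no bracket -> illegal
(2,1): no bracket -> illegal
(2,4): flips 2 -> legal
(2,5): no bracket -> illegal
(3,5): flips 1 -> legal
(4,3): no bracket -> illegal
(5,3): no bracket -> illegal
(5,4): no bracket -> illegal
(5,5): flips 1 -> legal
W mobility = 7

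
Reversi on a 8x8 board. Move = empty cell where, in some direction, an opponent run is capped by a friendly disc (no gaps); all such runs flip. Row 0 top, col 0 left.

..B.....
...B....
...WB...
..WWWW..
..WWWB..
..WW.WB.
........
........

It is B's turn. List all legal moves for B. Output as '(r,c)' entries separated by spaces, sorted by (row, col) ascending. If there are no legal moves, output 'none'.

Answer: (1,2) (2,2) (2,5) (4,1) (4,6) (5,1) (5,4) (6,3) (6,5)

Derivation:
(1,2): flips 2 -> legal
(1,4): no bracket -> illegal
(2,1): no bracket -> illegal
(2,2): flips 1 -> legal
(2,5): flips 1 -> legal
(2,6): no bracket -> illegal
(3,1): no bracket -> illegal
(3,6): no bracket -> illegal
(4,1): flips 3 -> legal
(4,6): flips 1 -> legal
(5,1): flips 2 -> legal
(5,4): flips 3 -> legal
(6,1): no bracket -> illegal
(6,2): no bracket -> illegal
(6,3): flips 4 -> legal
(6,4): no bracket -> illegal
(6,5): flips 1 -> legal
(6,6): no bracket -> illegal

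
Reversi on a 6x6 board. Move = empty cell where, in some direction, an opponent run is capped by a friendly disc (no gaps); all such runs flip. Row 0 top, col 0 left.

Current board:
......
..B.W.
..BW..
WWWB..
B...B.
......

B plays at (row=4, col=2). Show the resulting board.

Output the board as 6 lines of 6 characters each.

Place B at (4,2); scan 8 dirs for brackets.
Dir NW: opp run (3,1), next='.' -> no flip
Dir N: opp run (3,2) capped by B -> flip
Dir NE: first cell 'B' (not opp) -> no flip
Dir W: first cell '.' (not opp) -> no flip
Dir E: first cell '.' (not opp) -> no flip
Dir SW: first cell '.' (not opp) -> no flip
Dir S: first cell '.' (not opp) -> no flip
Dir SE: first cell '.' (not opp) -> no flip
All flips: (3,2)

Answer: ......
..B.W.
..BW..
WWBB..
B.B.B.
......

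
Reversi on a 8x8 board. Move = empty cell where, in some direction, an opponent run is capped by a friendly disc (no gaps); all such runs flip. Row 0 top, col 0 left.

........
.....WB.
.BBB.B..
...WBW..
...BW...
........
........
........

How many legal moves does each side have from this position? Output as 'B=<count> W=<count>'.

-- B to move --
(0,4): no bracket -> illegal
(0,5): flips 1 -> legal
(0,6): no bracket -> illegal
(1,4): flips 1 -> legal
(2,4): no bracket -> illegal
(2,6): no bracket -> illegal
(3,2): flips 1 -> legal
(3,6): flips 1 -> legal
(4,2): no bracket -> illegal
(4,5): flips 2 -> legal
(4,6): no bracket -> illegal
(5,3): no bracket -> illegal
(5,4): flips 1 -> legal
(5,5): flips 2 -> legal
B mobility = 7
-- W to move --
(0,5): no bracket -> illegal
(0,6): no bracket -> illegal
(0,7): no bracket -> illegal
(1,0): no bracket -> illegal
(1,1): flips 1 -> legal
(1,2): no bracket -> illegal
(1,3): flips 1 -> legal
(1,4): no bracket -> illegal
(1,7): flips 1 -> legal
(2,0): no bracket -> illegal
(2,4): flips 1 -> legal
(2,6): no bracket -> illegal
(2,7): no bracket -> illegal
(3,0): no bracket -> illegal
(3,1): no bracket -> illegal
(3,2): no bracket -> illegal
(3,6): no bracket -> illegal
(4,2): flips 1 -> legal
(4,5): no bracket -> illegal
(5,2): no bracket -> illegal
(5,3): flips 1 -> legal
(5,4): no bracket -> illegal
W mobility = 6

Answer: B=7 W=6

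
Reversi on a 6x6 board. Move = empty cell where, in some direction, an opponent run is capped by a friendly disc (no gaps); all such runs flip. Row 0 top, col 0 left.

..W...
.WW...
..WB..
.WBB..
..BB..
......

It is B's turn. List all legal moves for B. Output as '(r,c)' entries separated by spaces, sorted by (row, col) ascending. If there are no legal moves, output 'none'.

(0,0): flips 2 -> legal
(0,1): flips 1 -> legal
(0,3): no bracket -> illegal
(1,0): no bracket -> illegal
(1,3): no bracket -> illegal
(2,0): flips 1 -> legal
(2,1): flips 1 -> legal
(3,0): flips 1 -> legal
(4,0): no bracket -> illegal
(4,1): no bracket -> illegal

Answer: (0,0) (0,1) (2,0) (2,1) (3,0)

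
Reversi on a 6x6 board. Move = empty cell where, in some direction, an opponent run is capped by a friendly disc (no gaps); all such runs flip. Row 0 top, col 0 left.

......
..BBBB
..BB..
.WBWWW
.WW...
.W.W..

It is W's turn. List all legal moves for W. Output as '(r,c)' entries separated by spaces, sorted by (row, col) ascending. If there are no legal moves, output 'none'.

(0,1): flips 2 -> legal
(0,2): flips 3 -> legal
(0,3): flips 2 -> legal
(0,4): flips 2 -> legal
(0,5): flips 3 -> legal
(1,1): flips 1 -> legal
(2,1): no bracket -> illegal
(2,4): no bracket -> illegal
(2,5): no bracket -> illegal
(4,3): no bracket -> illegal

Answer: (0,1) (0,2) (0,3) (0,4) (0,5) (1,1)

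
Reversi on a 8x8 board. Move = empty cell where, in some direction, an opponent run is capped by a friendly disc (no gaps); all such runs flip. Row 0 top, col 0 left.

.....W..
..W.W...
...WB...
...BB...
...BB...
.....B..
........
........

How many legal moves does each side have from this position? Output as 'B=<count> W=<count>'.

Answer: B=4 W=4

Derivation:
-- B to move --
(0,1): flips 2 -> legal
(0,2): no bracket -> illegal
(0,3): no bracket -> illegal
(0,4): flips 1 -> legal
(0,6): no bracket -> illegal
(1,1): no bracket -> illegal
(1,3): flips 1 -> legal
(1,5): no bracket -> illegal
(1,6): no bracket -> illegal
(2,1): no bracket -> illegal
(2,2): flips 1 -> legal
(2,5): no bracket -> illegal
(3,2): no bracket -> illegal
B mobility = 4
-- W to move --
(1,3): no bracket -> illegal
(1,5): no bracket -> illegal
(2,2): no bracket -> illegal
(2,5): flips 1 -> legal
(3,2): no bracket -> illegal
(3,5): no bracket -> illegal
(4,2): no bracket -> illegal
(4,5): flips 1 -> legal
(4,6): no bracket -> illegal
(5,2): no bracket -> illegal
(5,3): flips 2 -> legal
(5,4): flips 3 -> legal
(5,6): no bracket -> illegal
(6,4): no bracket -> illegal
(6,5): no bracket -> illegal
(6,6): no bracket -> illegal
W mobility = 4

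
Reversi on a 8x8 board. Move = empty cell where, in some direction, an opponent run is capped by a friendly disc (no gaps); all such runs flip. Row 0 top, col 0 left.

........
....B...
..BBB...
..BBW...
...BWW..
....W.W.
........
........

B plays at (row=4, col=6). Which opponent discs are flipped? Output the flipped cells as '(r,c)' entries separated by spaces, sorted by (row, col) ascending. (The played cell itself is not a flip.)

Answer: (4,4) (4,5)

Derivation:
Dir NW: first cell '.' (not opp) -> no flip
Dir N: first cell '.' (not opp) -> no flip
Dir NE: first cell '.' (not opp) -> no flip
Dir W: opp run (4,5) (4,4) capped by B -> flip
Dir E: first cell '.' (not opp) -> no flip
Dir SW: first cell '.' (not opp) -> no flip
Dir S: opp run (5,6), next='.' -> no flip
Dir SE: first cell '.' (not opp) -> no flip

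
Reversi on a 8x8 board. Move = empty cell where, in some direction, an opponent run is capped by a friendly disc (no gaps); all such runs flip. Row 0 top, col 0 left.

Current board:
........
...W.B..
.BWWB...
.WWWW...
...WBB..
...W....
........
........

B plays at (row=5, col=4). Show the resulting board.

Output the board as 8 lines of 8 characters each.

Place B at (5,4); scan 8 dirs for brackets.
Dir NW: opp run (4,3) (3,2) capped by B -> flip
Dir N: first cell 'B' (not opp) -> no flip
Dir NE: first cell 'B' (not opp) -> no flip
Dir W: opp run (5,3), next='.' -> no flip
Dir E: first cell '.' (not opp) -> no flip
Dir SW: first cell '.' (not opp) -> no flip
Dir S: first cell '.' (not opp) -> no flip
Dir SE: first cell '.' (not opp) -> no flip
All flips: (3,2) (4,3)

Answer: ........
...W.B..
.BWWB...
.WBWW...
...BBB..
...WB...
........
........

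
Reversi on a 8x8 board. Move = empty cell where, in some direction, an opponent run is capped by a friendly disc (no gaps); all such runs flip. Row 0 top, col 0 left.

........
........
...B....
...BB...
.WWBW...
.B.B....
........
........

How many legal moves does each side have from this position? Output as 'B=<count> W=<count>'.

-- B to move --
(3,0): no bracket -> illegal
(3,1): flips 2 -> legal
(3,2): no bracket -> illegal
(3,5): flips 1 -> legal
(4,0): flips 2 -> legal
(4,5): flips 1 -> legal
(5,0): no bracket -> illegal
(5,2): no bracket -> illegal
(5,4): flips 1 -> legal
(5,5): flips 1 -> legal
B mobility = 6
-- W to move --
(1,2): no bracket -> illegal
(1,3): no bracket -> illegal
(1,4): no bracket -> illegal
(2,2): flips 1 -> legal
(2,4): flips 2 -> legal
(2,5): no bracket -> illegal
(3,2): no bracket -> illegal
(3,5): no bracket -> illegal
(4,0): no bracket -> illegal
(4,5): no bracket -> illegal
(5,0): no bracket -> illegal
(5,2): no bracket -> illegal
(5,4): no bracket -> illegal
(6,0): flips 1 -> legal
(6,1): flips 1 -> legal
(6,2): flips 1 -> legal
(6,3): no bracket -> illegal
(6,4): flips 1 -> legal
W mobility = 6

Answer: B=6 W=6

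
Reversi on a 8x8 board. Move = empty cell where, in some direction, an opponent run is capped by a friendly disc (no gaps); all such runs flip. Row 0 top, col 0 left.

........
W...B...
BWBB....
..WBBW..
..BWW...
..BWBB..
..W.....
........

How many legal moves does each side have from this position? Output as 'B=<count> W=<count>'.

Answer: B=8 W=15

Derivation:
-- B to move --
(0,0): flips 1 -> legal
(0,1): no bracket -> illegal
(1,1): no bracket -> illegal
(1,2): no bracket -> illegal
(2,4): no bracket -> illegal
(2,5): no bracket -> illegal
(2,6): no bracket -> illegal
(3,0): no bracket -> illegal
(3,1): flips 1 -> legal
(3,6): flips 1 -> legal
(4,1): flips 1 -> legal
(4,5): flips 2 -> legal
(4,6): no bracket -> illegal
(5,1): no bracket -> illegal
(6,1): no bracket -> illegal
(6,3): flips 2 -> legal
(6,4): flips 1 -> legal
(7,1): no bracket -> illegal
(7,2): flips 1 -> legal
(7,3): no bracket -> illegal
B mobility = 8
-- W to move --
(0,3): no bracket -> illegal
(0,4): no bracket -> illegal
(0,5): flips 2 -> legal
(1,1): flips 2 -> legal
(1,2): flips 1 -> legal
(1,3): flips 2 -> legal
(1,5): no bracket -> illegal
(2,4): flips 3 -> legal
(2,5): flips 1 -> legal
(3,0): flips 1 -> legal
(3,1): flips 1 -> legal
(4,1): flips 1 -> legal
(4,5): no bracket -> illegal
(4,6): no bracket -> illegal
(5,1): flips 1 -> legal
(5,6): flips 2 -> legal
(6,1): flips 1 -> legal
(6,3): no bracket -> illegal
(6,4): flips 1 -> legal
(6,5): flips 1 -> legal
(6,6): flips 1 -> legal
W mobility = 15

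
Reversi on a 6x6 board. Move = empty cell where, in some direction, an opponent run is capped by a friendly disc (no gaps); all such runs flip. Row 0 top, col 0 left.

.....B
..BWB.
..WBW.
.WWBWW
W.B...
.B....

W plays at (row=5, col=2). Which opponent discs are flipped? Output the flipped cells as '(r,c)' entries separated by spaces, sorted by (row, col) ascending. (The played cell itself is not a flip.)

Dir NW: first cell '.' (not opp) -> no flip
Dir N: opp run (4,2) capped by W -> flip
Dir NE: first cell '.' (not opp) -> no flip
Dir W: opp run (5,1), next='.' -> no flip
Dir E: first cell '.' (not opp) -> no flip
Dir SW: edge -> no flip
Dir S: edge -> no flip
Dir SE: edge -> no flip

Answer: (4,2)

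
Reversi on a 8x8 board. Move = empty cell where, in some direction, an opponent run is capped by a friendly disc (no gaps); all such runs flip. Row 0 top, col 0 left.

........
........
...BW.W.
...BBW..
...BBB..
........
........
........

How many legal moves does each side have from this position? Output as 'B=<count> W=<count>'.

Answer: B=5 W=6

Derivation:
-- B to move --
(1,3): no bracket -> illegal
(1,4): flips 1 -> legal
(1,5): flips 1 -> legal
(1,6): no bracket -> illegal
(1,7): flips 2 -> legal
(2,5): flips 2 -> legal
(2,7): no bracket -> illegal
(3,6): flips 1 -> legal
(3,7): no bracket -> illegal
(4,6): no bracket -> illegal
B mobility = 5
-- W to move --
(1,2): no bracket -> illegal
(1,3): no bracket -> illegal
(1,4): no bracket -> illegal
(2,2): flips 1 -> legal
(2,5): no bracket -> illegal
(3,2): flips 2 -> legal
(3,6): no bracket -> illegal
(4,2): flips 1 -> legal
(4,6): no bracket -> illegal
(5,2): no bracket -> illegal
(5,3): flips 1 -> legal
(5,4): flips 2 -> legal
(5,5): flips 1 -> legal
(5,6): no bracket -> illegal
W mobility = 6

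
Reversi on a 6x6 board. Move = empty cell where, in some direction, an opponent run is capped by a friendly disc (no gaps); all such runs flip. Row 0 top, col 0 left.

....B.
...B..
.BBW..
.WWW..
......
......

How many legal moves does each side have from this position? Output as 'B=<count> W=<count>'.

-- B to move --
(1,2): no bracket -> illegal
(1,4): no bracket -> illegal
(2,0): no bracket -> illegal
(2,4): flips 1 -> legal
(3,0): no bracket -> illegal
(3,4): no bracket -> illegal
(4,0): flips 1 -> legal
(4,1): flips 1 -> legal
(4,2): flips 1 -> legal
(4,3): flips 3 -> legal
(4,4): flips 1 -> legal
B mobility = 6
-- W to move --
(0,2): no bracket -> illegal
(0,3): flips 1 -> legal
(0,5): no bracket -> illegal
(1,0): flips 1 -> legal
(1,1): flips 2 -> legal
(1,2): flips 1 -> legal
(1,4): no bracket -> illegal
(1,5): no bracket -> illegal
(2,0): flips 2 -> legal
(2,4): no bracket -> illegal
(3,0): no bracket -> illegal
W mobility = 5

Answer: B=6 W=5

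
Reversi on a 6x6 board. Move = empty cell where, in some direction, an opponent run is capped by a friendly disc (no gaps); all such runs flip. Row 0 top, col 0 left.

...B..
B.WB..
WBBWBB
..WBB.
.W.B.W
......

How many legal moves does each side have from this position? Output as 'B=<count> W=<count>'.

Answer: B=6 W=6

Derivation:
-- B to move --
(0,1): flips 2 -> legal
(0,2): flips 1 -> legal
(1,1): flips 1 -> legal
(1,4): no bracket -> illegal
(3,0): flips 1 -> legal
(3,1): flips 1 -> legal
(3,5): no bracket -> illegal
(4,0): no bracket -> illegal
(4,2): flips 1 -> legal
(4,4): no bracket -> illegal
(5,0): no bracket -> illegal
(5,1): no bracket -> illegal
(5,2): no bracket -> illegal
(5,4): no bracket -> illegal
(5,5): no bracket -> illegal
B mobility = 6
-- W to move --
(0,0): flips 1 -> legal
(0,1): no bracket -> illegal
(0,2): no bracket -> illegal
(0,4): no bracket -> illegal
(1,1): no bracket -> illegal
(1,4): flips 1 -> legal
(1,5): no bracket -> illegal
(3,0): flips 1 -> legal
(3,1): no bracket -> illegal
(3,5): flips 2 -> legal
(4,2): no bracket -> illegal
(4,4): no bracket -> illegal
(5,2): no bracket -> illegal
(5,3): flips 2 -> legal
(5,4): flips 1 -> legal
W mobility = 6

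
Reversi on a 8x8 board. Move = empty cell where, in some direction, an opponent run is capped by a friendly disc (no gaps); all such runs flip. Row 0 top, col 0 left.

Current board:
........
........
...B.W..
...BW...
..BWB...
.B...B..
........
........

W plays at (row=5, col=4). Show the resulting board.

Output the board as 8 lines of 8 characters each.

Answer: ........
........
...B.W..
...BW...
..BWW...
.B..WB..
........
........

Derivation:
Place W at (5,4); scan 8 dirs for brackets.
Dir NW: first cell 'W' (not opp) -> no flip
Dir N: opp run (4,4) capped by W -> flip
Dir NE: first cell '.' (not opp) -> no flip
Dir W: first cell '.' (not opp) -> no flip
Dir E: opp run (5,5), next='.' -> no flip
Dir SW: first cell '.' (not opp) -> no flip
Dir S: first cell '.' (not opp) -> no flip
Dir SE: first cell '.' (not opp) -> no flip
All flips: (4,4)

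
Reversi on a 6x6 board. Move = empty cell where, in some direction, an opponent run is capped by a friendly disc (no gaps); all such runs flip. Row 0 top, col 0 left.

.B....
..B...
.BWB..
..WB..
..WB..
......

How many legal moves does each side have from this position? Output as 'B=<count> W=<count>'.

-- B to move --
(1,1): flips 1 -> legal
(1,3): no bracket -> illegal
(3,1): flips 1 -> legal
(4,1): flips 2 -> legal
(5,1): flips 1 -> legal
(5,2): flips 3 -> legal
(5,3): no bracket -> illegal
B mobility = 5
-- W to move --
(0,0): no bracket -> illegal
(0,2): flips 1 -> legal
(0,3): no bracket -> illegal
(1,0): flips 1 -> legal
(1,1): no bracket -> illegal
(1,3): no bracket -> illegal
(1,4): flips 1 -> legal
(2,0): flips 1 -> legal
(2,4): flips 2 -> legal
(3,0): no bracket -> illegal
(3,1): no bracket -> illegal
(3,4): flips 1 -> legal
(4,4): flips 2 -> legal
(5,2): no bracket -> illegal
(5,3): no bracket -> illegal
(5,4): flips 1 -> legal
W mobility = 8

Answer: B=5 W=8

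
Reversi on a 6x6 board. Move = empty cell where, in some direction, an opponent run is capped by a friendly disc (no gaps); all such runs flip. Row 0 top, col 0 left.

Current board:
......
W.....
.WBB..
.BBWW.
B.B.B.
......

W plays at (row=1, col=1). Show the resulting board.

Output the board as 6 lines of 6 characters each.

Place W at (1,1); scan 8 dirs for brackets.
Dir NW: first cell '.' (not opp) -> no flip
Dir N: first cell '.' (not opp) -> no flip
Dir NE: first cell '.' (not opp) -> no flip
Dir W: first cell 'W' (not opp) -> no flip
Dir E: first cell '.' (not opp) -> no flip
Dir SW: first cell '.' (not opp) -> no flip
Dir S: first cell 'W' (not opp) -> no flip
Dir SE: opp run (2,2) capped by W -> flip
All flips: (2,2)

Answer: ......
WW....
.WWB..
.BBWW.
B.B.B.
......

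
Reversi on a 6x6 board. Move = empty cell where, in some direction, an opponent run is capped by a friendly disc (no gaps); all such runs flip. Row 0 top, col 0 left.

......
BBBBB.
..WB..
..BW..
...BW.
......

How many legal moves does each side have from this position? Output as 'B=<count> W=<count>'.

Answer: B=5 W=8

Derivation:
-- B to move --
(2,1): flips 1 -> legal
(2,4): no bracket -> illegal
(3,1): flips 1 -> legal
(3,4): flips 1 -> legal
(3,5): no bracket -> illegal
(4,2): no bracket -> illegal
(4,5): flips 1 -> legal
(5,3): no bracket -> illegal
(5,4): no bracket -> illegal
(5,5): flips 3 -> legal
B mobility = 5
-- W to move --
(0,0): flips 1 -> legal
(0,1): no bracket -> illegal
(0,2): flips 1 -> legal
(0,3): flips 2 -> legal
(0,4): flips 1 -> legal
(0,5): no bracket -> illegal
(1,5): no bracket -> illegal
(2,0): no bracket -> illegal
(2,1): no bracket -> illegal
(2,4): flips 1 -> legal
(2,5): no bracket -> illegal
(3,1): flips 1 -> legal
(3,4): no bracket -> illegal
(4,1): no bracket -> illegal
(4,2): flips 2 -> legal
(5,2): no bracket -> illegal
(5,3): flips 1 -> legal
(5,4): no bracket -> illegal
W mobility = 8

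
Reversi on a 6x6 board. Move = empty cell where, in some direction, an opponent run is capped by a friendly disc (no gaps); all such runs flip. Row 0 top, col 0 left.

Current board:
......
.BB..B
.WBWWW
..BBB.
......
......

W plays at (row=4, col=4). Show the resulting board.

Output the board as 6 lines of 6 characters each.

Place W at (4,4); scan 8 dirs for brackets.
Dir NW: opp run (3,3) (2,2) (1,1), next='.' -> no flip
Dir N: opp run (3,4) capped by W -> flip
Dir NE: first cell '.' (not opp) -> no flip
Dir W: first cell '.' (not opp) -> no flip
Dir E: first cell '.' (not opp) -> no flip
Dir SW: first cell '.' (not opp) -> no flip
Dir S: first cell '.' (not opp) -> no flip
Dir SE: first cell '.' (not opp) -> no flip
All flips: (3,4)

Answer: ......
.BB..B
.WBWWW
..BBW.
....W.
......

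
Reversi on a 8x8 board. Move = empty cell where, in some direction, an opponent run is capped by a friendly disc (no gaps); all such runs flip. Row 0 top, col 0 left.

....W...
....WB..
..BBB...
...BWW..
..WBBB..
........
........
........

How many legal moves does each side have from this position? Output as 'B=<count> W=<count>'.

-- B to move --
(0,3): no bracket -> illegal
(0,5): flips 1 -> legal
(1,3): flips 1 -> legal
(2,5): flips 2 -> legal
(2,6): flips 1 -> legal
(3,1): no bracket -> illegal
(3,2): no bracket -> illegal
(3,6): flips 2 -> legal
(4,1): flips 1 -> legal
(4,6): flips 1 -> legal
(5,1): flips 1 -> legal
(5,2): no bracket -> illegal
(5,3): no bracket -> illegal
B mobility = 8
-- W to move --
(0,5): no bracket -> illegal
(0,6): flips 3 -> legal
(1,1): no bracket -> illegal
(1,2): flips 1 -> legal
(1,3): flips 1 -> legal
(1,6): flips 1 -> legal
(2,1): no bracket -> illegal
(2,5): no bracket -> illegal
(2,6): flips 1 -> legal
(3,1): no bracket -> illegal
(3,2): flips 2 -> legal
(3,6): no bracket -> illegal
(4,6): flips 3 -> legal
(5,2): flips 1 -> legal
(5,3): flips 1 -> legal
(5,4): flips 1 -> legal
(5,5): flips 1 -> legal
(5,6): flips 1 -> legal
W mobility = 12

Answer: B=8 W=12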